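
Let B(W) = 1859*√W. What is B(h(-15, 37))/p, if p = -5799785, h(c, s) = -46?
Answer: -1859*I*√46/5799785 ≈ -0.0021739*I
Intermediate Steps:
B(h(-15, 37))/p = (1859*√(-46))/(-5799785) = (1859*(I*√46))*(-1/5799785) = (1859*I*√46)*(-1/5799785) = -1859*I*√46/5799785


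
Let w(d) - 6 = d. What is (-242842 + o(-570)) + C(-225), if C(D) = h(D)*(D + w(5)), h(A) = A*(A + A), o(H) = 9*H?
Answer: -21915472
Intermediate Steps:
w(d) = 6 + d
h(A) = 2*A² (h(A) = A*(2*A) = 2*A²)
C(D) = 2*D²*(11 + D) (C(D) = (2*D²)*(D + (6 + 5)) = (2*D²)*(D + 11) = (2*D²)*(11 + D) = 2*D²*(11 + D))
(-242842 + o(-570)) + C(-225) = (-242842 + 9*(-570)) + 2*(-225)²*(11 - 225) = (-242842 - 5130) + 2*50625*(-214) = -247972 - 21667500 = -21915472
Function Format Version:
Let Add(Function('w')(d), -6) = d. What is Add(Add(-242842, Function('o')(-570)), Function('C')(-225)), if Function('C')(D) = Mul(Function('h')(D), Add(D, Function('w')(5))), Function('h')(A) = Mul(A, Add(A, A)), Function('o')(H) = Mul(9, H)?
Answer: -21915472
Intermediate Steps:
Function('w')(d) = Add(6, d)
Function('h')(A) = Mul(2, Pow(A, 2)) (Function('h')(A) = Mul(A, Mul(2, A)) = Mul(2, Pow(A, 2)))
Function('C')(D) = Mul(2, Pow(D, 2), Add(11, D)) (Function('C')(D) = Mul(Mul(2, Pow(D, 2)), Add(D, Add(6, 5))) = Mul(Mul(2, Pow(D, 2)), Add(D, 11)) = Mul(Mul(2, Pow(D, 2)), Add(11, D)) = Mul(2, Pow(D, 2), Add(11, D)))
Add(Add(-242842, Function('o')(-570)), Function('C')(-225)) = Add(Add(-242842, Mul(9, -570)), Mul(2, Pow(-225, 2), Add(11, -225))) = Add(Add(-242842, -5130), Mul(2, 50625, -214)) = Add(-247972, -21667500) = -21915472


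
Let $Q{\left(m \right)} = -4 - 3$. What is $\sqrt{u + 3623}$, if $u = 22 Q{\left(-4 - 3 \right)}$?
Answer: $\sqrt{3469} \approx 58.898$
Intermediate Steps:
$Q{\left(m \right)} = -7$ ($Q{\left(m \right)} = -4 - 3 = -7$)
$u = -154$ ($u = 22 \left(-7\right) = -154$)
$\sqrt{u + 3623} = \sqrt{-154 + 3623} = \sqrt{3469}$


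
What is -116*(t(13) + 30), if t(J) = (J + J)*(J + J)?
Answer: -81896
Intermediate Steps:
t(J) = 4*J² (t(J) = (2*J)*(2*J) = 4*J²)
-116*(t(13) + 30) = -116*(4*13² + 30) = -116*(4*169 + 30) = -116*(676 + 30) = -116*706 = -81896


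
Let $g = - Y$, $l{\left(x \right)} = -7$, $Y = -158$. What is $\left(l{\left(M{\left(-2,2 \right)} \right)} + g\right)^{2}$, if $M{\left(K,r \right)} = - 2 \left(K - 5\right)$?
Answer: $22801$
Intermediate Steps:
$M{\left(K,r \right)} = 10 - 2 K$ ($M{\left(K,r \right)} = - 2 \left(-5 + K\right) = 10 - 2 K$)
$g = 158$ ($g = \left(-1\right) \left(-158\right) = 158$)
$\left(l{\left(M{\left(-2,2 \right)} \right)} + g\right)^{2} = \left(-7 + 158\right)^{2} = 151^{2} = 22801$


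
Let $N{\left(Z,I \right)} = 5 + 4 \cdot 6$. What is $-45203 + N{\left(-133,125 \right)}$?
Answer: $-45174$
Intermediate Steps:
$N{\left(Z,I \right)} = 29$ ($N{\left(Z,I \right)} = 5 + 24 = 29$)
$-45203 + N{\left(-133,125 \right)} = -45203 + 29 = -45174$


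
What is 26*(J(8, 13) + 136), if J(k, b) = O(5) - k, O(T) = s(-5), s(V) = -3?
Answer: 3250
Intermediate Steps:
O(T) = -3
J(k, b) = -3 - k
26*(J(8, 13) + 136) = 26*((-3 - 1*8) + 136) = 26*((-3 - 8) + 136) = 26*(-11 + 136) = 26*125 = 3250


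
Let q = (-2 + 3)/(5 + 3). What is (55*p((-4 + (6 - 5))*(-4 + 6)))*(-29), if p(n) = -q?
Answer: 1595/8 ≈ 199.38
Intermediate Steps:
q = 1/8 ≈ 0.12500
p(n) = -1/8 (p(n) = -1*1/8 = -1/8)
(55*p((-4 + (6 - 5))*(-4 + 6)))*(-29) = (55*(-1/8))*(-29) = -55/8*(-29) = 1595/8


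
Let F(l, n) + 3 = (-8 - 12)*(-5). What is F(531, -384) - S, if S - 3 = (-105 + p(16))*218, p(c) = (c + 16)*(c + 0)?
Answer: -88632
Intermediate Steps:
F(l, n) = 97 (F(l, n) = -3 + (-8 - 12)*(-5) = -3 - 20*(-5) = -3 + 100 = 97)
p(c) = c*(16 + c) (p(c) = (16 + c)*c = c*(16 + c))
S = 88729 (S = 3 + (-105 + 16*(16 + 16))*218 = 3 + (-105 + 16*32)*218 = 3 + (-105 + 512)*218 = 3 + 407*218 = 3 + 88726 = 88729)
F(531, -384) - S = 97 - 1*88729 = 97 - 88729 = -88632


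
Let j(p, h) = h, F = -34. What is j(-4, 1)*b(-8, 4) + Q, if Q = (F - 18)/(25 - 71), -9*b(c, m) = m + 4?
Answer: 50/207 ≈ 0.24155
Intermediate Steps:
b(c, m) = -4/9 - m/9 (b(c, m) = -(m + 4)/9 = -(4 + m)/9 = -4/9 - m/9)
Q = 26/23 (Q = (-34 - 18)/(25 - 71) = -52/(-46) = -52*(-1/46) = 26/23 ≈ 1.1304)
j(-4, 1)*b(-8, 4) + Q = 1*(-4/9 - ⅑*4) + 26/23 = 1*(-4/9 - 4/9) + 26/23 = 1*(-8/9) + 26/23 = -8/9 + 26/23 = 50/207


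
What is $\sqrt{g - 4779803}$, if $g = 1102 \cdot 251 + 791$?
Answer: $671 i \sqrt{10} \approx 2121.9 i$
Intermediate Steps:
$g = 277393$ ($g = 276602 + 791 = 277393$)
$\sqrt{g - 4779803} = \sqrt{277393 - 4779803} = \sqrt{-4502410} = 671 i \sqrt{10}$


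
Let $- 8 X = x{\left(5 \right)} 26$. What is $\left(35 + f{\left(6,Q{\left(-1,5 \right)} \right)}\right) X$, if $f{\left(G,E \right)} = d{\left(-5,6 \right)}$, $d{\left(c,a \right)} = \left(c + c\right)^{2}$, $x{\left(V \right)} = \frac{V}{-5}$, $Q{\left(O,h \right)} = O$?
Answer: $\frac{1755}{4} \approx 438.75$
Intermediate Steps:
$x{\left(V \right)} = - \frac{V}{5}$ ($x{\left(V \right)} = V \left(- \frac{1}{5}\right) = - \frac{V}{5}$)
$d{\left(c,a \right)} = 4 c^{2}$ ($d{\left(c,a \right)} = \left(2 c\right)^{2} = 4 c^{2}$)
$f{\left(G,E \right)} = 100$ ($f{\left(G,E \right)} = 4 \left(-5\right)^{2} = 4 \cdot 25 = 100$)
$X = \frac{13}{4}$ ($X = - \frac{\left(- \frac{1}{5}\right) 5 \cdot 26}{8} = - \frac{\left(-1\right) 26}{8} = \left(- \frac{1}{8}\right) \left(-26\right) = \frac{13}{4} \approx 3.25$)
$\left(35 + f{\left(6,Q{\left(-1,5 \right)} \right)}\right) X = \left(35 + 100\right) \frac{13}{4} = 135 \cdot \frac{13}{4} = \frac{1755}{4}$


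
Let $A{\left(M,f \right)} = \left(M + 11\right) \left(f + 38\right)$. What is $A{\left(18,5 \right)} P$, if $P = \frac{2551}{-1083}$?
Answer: $- \frac{3181097}{1083} \approx -2937.3$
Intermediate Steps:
$A{\left(M,f \right)} = \left(11 + M\right) \left(38 + f\right)$
$P = - \frac{2551}{1083}$ ($P = 2551 \left(- \frac{1}{1083}\right) = - \frac{2551}{1083} \approx -2.3555$)
$A{\left(18,5 \right)} P = \left(418 + 11 \cdot 5 + 38 \cdot 18 + 18 \cdot 5\right) \left(- \frac{2551}{1083}\right) = \left(418 + 55 + 684 + 90\right) \left(- \frac{2551}{1083}\right) = 1247 \left(- \frac{2551}{1083}\right) = - \frac{3181097}{1083}$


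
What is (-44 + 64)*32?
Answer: 640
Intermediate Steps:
(-44 + 64)*32 = 20*32 = 640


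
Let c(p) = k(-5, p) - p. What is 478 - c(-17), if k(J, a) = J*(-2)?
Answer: 451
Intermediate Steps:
k(J, a) = -2*J
c(p) = 10 - p (c(p) = -2*(-5) - p = 10 - p)
478 - c(-17) = 478 - (10 - 1*(-17)) = 478 - (10 + 17) = 478 - 1*27 = 478 - 27 = 451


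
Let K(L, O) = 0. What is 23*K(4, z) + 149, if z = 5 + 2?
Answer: 149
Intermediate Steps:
z = 7
23*K(4, z) + 149 = 23*0 + 149 = 0 + 149 = 149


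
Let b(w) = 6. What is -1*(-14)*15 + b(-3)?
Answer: 216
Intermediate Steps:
-1*(-14)*15 + b(-3) = -1*(-14)*15 + 6 = 14*15 + 6 = 210 + 6 = 216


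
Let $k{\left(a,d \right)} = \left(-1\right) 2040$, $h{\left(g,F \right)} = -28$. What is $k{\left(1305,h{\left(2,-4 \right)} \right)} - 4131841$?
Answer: $-4133881$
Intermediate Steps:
$k{\left(a,d \right)} = -2040$
$k{\left(1305,h{\left(2,-4 \right)} \right)} - 4131841 = -2040 - 4131841 = -4133881$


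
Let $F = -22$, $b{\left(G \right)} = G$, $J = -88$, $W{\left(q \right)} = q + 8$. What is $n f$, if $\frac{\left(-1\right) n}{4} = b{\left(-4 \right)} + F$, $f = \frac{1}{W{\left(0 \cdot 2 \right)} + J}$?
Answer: $- \frac{13}{10} \approx -1.3$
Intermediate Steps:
$W{\left(q \right)} = 8 + q$
$f = - \frac{1}{80}$ ($f = \frac{1}{\left(8 + 0 \cdot 2\right) - 88} = \frac{1}{\left(8 + 0\right) - 88} = \frac{1}{8 - 88} = \frac{1}{-80} = - \frac{1}{80} \approx -0.0125$)
$n = 104$ ($n = - 4 \left(-4 - 22\right) = \left(-4\right) \left(-26\right) = 104$)
$n f = 104 \left(- \frac{1}{80}\right) = - \frac{13}{10}$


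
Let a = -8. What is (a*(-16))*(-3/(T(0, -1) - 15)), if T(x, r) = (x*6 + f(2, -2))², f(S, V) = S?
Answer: 384/11 ≈ 34.909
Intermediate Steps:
T(x, r) = (2 + 6*x)² (T(x, r) = (x*6 + 2)² = (6*x + 2)² = (2 + 6*x)²)
(a*(-16))*(-3/(T(0, -1) - 15)) = (-8*(-16))*(-3/(4*(1 + 3*0)² - 15)) = 128*(-3/(4*(1 + 0)² - 15)) = 128*(-3/(4*1² - 15)) = 128*(-3/(4*1 - 15)) = 128*(-3/(4 - 15)) = 128*(-3/(-11)) = 128*(-3*(-1/11)) = 128*(3/11) = 384/11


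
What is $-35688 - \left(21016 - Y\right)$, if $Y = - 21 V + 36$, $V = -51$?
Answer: $-55597$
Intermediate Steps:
$Y = 1107$ ($Y = \left(-21\right) \left(-51\right) + 36 = 1071 + 36 = 1107$)
$-35688 - \left(21016 - Y\right) = -35688 - \left(21016 - 1107\right) = -35688 - 19909 = -55597$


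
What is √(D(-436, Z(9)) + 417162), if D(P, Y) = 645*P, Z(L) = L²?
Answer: √135942 ≈ 368.70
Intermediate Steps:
√(D(-436, Z(9)) + 417162) = √(645*(-436) + 417162) = √(-281220 + 417162) = √135942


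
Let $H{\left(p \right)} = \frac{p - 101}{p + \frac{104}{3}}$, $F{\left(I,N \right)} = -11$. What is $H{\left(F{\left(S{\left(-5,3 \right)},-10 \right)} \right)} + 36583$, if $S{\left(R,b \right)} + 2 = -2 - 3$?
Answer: $\frac{2597057}{71} \approx 36578.0$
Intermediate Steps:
$S{\left(R,b \right)} = -7$ ($S{\left(R,b \right)} = -2 - 5 = -7$)
$H{\left(p \right)} = \frac{-101 + p}{\frac{104}{3} + p}$ ($H{\left(p \right)} = \frac{-101 + p}{p + 104 \cdot \frac{1}{3}} = \frac{-101 + p}{p + \frac{104}{3}} = \frac{-101 + p}{\frac{104}{3} + p}$)
$H{\left(F{\left(S{\left(-5,3 \right)},-10 \right)} \right)} + 36583 = \frac{3 \left(-101 - 11\right)}{104 + 3 \left(-11\right)} + 36583 = 3 \frac{1}{104 - 33} \left(-112\right) + 36583 = 3 \cdot \frac{1}{71} \left(-112\right) + 36583 = - \frac{336}{71} + 36583 = \frac{2597057}{71}$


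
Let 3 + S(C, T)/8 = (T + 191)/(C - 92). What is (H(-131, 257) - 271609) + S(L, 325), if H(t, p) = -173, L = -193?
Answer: -25822946/95 ≈ -2.7182e+5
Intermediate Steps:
S(C, T) = -24 + 8*(191 + T)/(-92 + C) (S(C, T) = -24 + 8*((T + 191)/(C - 92)) = -24 + 8*((191 + T)/(-92 + C)) = -24 + 8*(191 + T)/(-92 + C))
(H(-131, 257) - 271609) + S(L, 325) = (-173 - 271609) + 8*(467 + 325 - 3*(-193))/(-92 - 193) = -271782 + 8*(467 + 325 + 579)/(-285) = -271782 + 8*(-1/285)*1371 = -271782 - 3656/95 = -25822946/95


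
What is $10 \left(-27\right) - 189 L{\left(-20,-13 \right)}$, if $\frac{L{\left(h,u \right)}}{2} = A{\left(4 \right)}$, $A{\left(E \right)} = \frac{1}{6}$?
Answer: $-333$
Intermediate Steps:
$A{\left(E \right)} = \frac{1}{6}$
$L{\left(h,u \right)} = \frac{1}{3}$ ($L{\left(h,u \right)} = 2 \cdot \frac{1}{6} = \frac{1}{3}$)
$10 \left(-27\right) - 189 L{\left(-20,-13 \right)} = 10 \left(-27\right) - 63 = -270 - 63 = -333$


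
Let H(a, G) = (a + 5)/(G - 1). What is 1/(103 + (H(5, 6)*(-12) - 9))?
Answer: 1/70 ≈ 0.014286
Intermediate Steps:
H(a, G) = (5 + a)/(-1 + G)
1/(103 + (H(5, 6)*(-12) - 9)) = 1/(103 + (((5 + 5)/(-1 + 6))*(-12) - 9)) = 1/(103 + ((10/5)*(-12) - 9)) = 1/(103 + (((1/5)*10)*(-12) - 9)) = 1/(103 + (2*(-12) - 9)) = 1/(103 + (-24 - 9)) = 1/(103 - 33) = 1/70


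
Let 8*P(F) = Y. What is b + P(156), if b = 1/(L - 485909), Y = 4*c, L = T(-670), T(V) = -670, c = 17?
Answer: 8271841/973158 ≈ 8.5000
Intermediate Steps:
L = -670
Y = 68 (Y = 4*17 = 68)
P(F) = 17/2 (P(F) = (⅛)*68 = 17/2)
b = -1/486579 (b = 1/(-670 - 485909) = 1/(-486579) = -1/486579 ≈ -2.0552e-6)
b + P(156) = -1/486579 + 17/2 = 8271841/973158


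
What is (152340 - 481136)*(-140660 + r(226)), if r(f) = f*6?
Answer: 45802597984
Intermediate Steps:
r(f) = 6*f
(152340 - 481136)*(-140660 + r(226)) = (152340 - 481136)*(-140660 + 6*226) = -328796*(-140660 + 1356) = -328796*(-139304) = 45802597984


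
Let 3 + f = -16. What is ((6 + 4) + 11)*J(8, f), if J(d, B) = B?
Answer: -399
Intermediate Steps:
f = -19 (f = -3 - 16 = -19)
((6 + 4) + 11)*J(8, f) = ((6 + 4) + 11)*(-19) = (10 + 11)*(-19) = 21*(-19) = -399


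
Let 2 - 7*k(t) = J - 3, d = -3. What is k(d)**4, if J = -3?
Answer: 4096/2401 ≈ 1.7060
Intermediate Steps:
k(t) = 8/7 (k(t) = 2/7 - (-3 - 3)/7 = 2/7 - 1/7*(-6) = 2/7 + 6/7 = 8/7)
k(d)**4 = (8/7)**4 = 4096/2401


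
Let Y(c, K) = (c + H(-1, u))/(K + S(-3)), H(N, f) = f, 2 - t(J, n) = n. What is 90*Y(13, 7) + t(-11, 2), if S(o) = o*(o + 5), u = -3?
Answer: 900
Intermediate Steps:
t(J, n) = 2 - n
S(o) = o*(5 + o)
Y(c, K) = (-3 + c)/(-6 + K) (Y(c, K) = (c - 3)/(K - 3*(5 - 3)) = (-3 + c)/(K - 3*2) = (-3 + c)/(K - 6) = (-3 + c)/(-6 + K))
90*Y(13, 7) + t(-11, 2) = 90*((-3 + 13)/(-6 + 7)) + (2 - 1*2) = 90*(10/1) + (2 - 2) = 90*(1*10) + 0 = 90*10 + 0 = 900 + 0 = 900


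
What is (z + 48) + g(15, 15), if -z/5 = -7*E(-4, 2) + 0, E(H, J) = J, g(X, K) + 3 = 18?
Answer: 133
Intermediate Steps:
g(X, K) = 15 (g(X, K) = -3 + 18 = 15)
z = 70 (z = -5*(-7*2 + 0) = -5*(-14 + 0) = -5*(-14) = 70)
(z + 48) + g(15, 15) = (70 + 48) + 15 = 118 + 15 = 133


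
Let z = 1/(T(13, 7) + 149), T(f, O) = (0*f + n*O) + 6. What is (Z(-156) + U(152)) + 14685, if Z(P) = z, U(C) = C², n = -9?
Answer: 3476589/92 ≈ 37789.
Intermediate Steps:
T(f, O) = 6 - 9*O (T(f, O) = (0*f - 9*O) + 6 = (0 - 9*O) + 6 = -9*O + 6 = 6 - 9*O)
z = 1/92 (z = 1/((6 - 9*7) + 149) = 1/((6 - 63) + 149) = 1/(-57 + 149) = 1/92 ≈ 0.010870)
Z(P) = 1/92
(Z(-156) + U(152)) + 14685 = (1/92 + 152²) + 14685 = (1/92 + 23104) + 14685 = 2125569/92 + 14685 = 3476589/92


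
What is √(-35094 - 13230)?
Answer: 2*I*√12081 ≈ 219.83*I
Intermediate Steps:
√(-35094 - 13230) = √(-48324) = 2*I*√12081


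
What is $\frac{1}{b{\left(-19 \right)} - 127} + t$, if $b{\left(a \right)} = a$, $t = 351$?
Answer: $\frac{51245}{146} \approx 350.99$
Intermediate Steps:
$\frac{1}{b{\left(-19 \right)} - 127} + t = \frac{1}{-19 - 127} + 351 = \frac{1}{-146} + 351 = - \frac{1}{146} + 351 = \frac{51245}{146}$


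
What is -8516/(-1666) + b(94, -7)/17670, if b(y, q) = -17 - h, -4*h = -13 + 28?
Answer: 300911291/58876440 ≈ 5.1109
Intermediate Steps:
h = -15/4 (h = -(-13 + 28)/4 = -¼*15 = -15/4 ≈ -3.7500)
b(y, q) = -53/4 (b(y, q) = -17 - 1*(-15/4) = -17 + 15/4 = -53/4)
-8516/(-1666) + b(94, -7)/17670 = -8516/(-1666) - 53/4/17670 = -8516*(-1/1666) - 53/4*1/17670 = 4258/833 - 53/70680 = 300911291/58876440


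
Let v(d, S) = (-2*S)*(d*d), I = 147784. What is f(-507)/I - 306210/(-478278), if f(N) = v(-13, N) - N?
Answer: 1634051453/906177384 ≈ 1.8032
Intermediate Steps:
v(d, S) = -2*S*d² (v(d, S) = (-2*S)*d² = -2*S*d²)
f(N) = -339*N (f(N) = -2*N*(-13)² - N = -2*N*169 - N = -338*N - N = -339*N)
f(-507)/I - 306210/(-478278) = -339*(-507)/147784 - 306210/(-478278) = 171873*(1/147784) - 306210*(-1/478278) = 13221/11368 + 51035/79713 = 1634051453/906177384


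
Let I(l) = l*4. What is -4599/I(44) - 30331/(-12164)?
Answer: -12650995/535216 ≈ -23.637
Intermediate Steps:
I(l) = 4*l
-4599/I(44) - 30331/(-12164) = -4599/(4*44) - 30331/(-12164) = -4599/176 - 30331*(-1/12164) = -4599*1/176 + 30331/12164 = -4599/176 + 30331/12164 = -12650995/535216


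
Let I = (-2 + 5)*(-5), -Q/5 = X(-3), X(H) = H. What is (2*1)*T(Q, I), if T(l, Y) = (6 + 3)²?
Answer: 162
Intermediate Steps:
Q = 15 (Q = -5*(-3) = 15)
I = -15 (I = 3*(-5) = -15)
T(l, Y) = 81 (T(l, Y) = 9² = 81)
(2*1)*T(Q, I) = (2*1)*81 = 2*81 = 162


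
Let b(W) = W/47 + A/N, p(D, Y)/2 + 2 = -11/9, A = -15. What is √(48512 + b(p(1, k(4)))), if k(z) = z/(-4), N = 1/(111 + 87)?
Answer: 4*√56588611/141 ≈ 213.41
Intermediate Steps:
N = 1/198 ≈ 0.0050505
k(z) = -z/4 (k(z) = z*(-¼) = -z/4)
p(D, Y) = -58/9 (p(D, Y) = -4 + 2*(-11/9) = -4 - 22/9 = -58/9)
b(W) = -2970 + W/47 (b(W) = W/47 - 15/1/198 = W*(1/47) - 15*198 = W/47 - 2970 = -2970 + W/47)
√(48512 + b(p(1, k(4)))) = √(48512 + (-2970 + (1/47)*(-58/9))) = √(48512 + (-2970 - 58/423)) = √(48512 - 1256368/423) = √(19264208/423) = 4*√56588611/141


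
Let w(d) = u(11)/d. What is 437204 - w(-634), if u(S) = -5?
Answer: 277187331/634 ≈ 4.3720e+5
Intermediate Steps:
w(d) = -5/d
437204 - w(-634) = 437204 - (-5)/(-634) = 437204 - (-5)*(-1)/634 = 437204 - 1*5/634 = 437204 - 5/634 = 277187331/634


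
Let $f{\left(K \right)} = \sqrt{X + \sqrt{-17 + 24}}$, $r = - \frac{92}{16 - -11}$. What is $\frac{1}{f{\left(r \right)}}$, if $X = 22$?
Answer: $\frac{1}{\sqrt{22 + \sqrt{7}}} \approx 0.20143$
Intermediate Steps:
$r = - \frac{92}{27}$ ($r = - \frac{92}{16 + 11} = - \frac{92}{27} \approx -3.4074$)
$f{\left(K \right)} = \sqrt{22 + \sqrt{7}}$ ($f{\left(K \right)} = \sqrt{22 + \sqrt{-17 + 24}} = \sqrt{22 + \sqrt{7}}$)
$\frac{1}{f{\left(r \right)}} = \frac{1}{\sqrt{22 + \sqrt{7}}}$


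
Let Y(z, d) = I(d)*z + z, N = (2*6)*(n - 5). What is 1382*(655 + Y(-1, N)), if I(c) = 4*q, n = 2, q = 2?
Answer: 892772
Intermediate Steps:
I(c) = 8 (I(c) = 4*2 = 8)
N = -36 (N = (2*6)*(2 - 5) = 12*(-3) = -36)
Y(z, d) = 9*z (Y(z, d) = 8*z + z = 9*z)
1382*(655 + Y(-1, N)) = 1382*(655 + 9*(-1)) = 1382*(655 - 9) = 1382*646 = 892772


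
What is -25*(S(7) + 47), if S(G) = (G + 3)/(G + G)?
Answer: -8350/7 ≈ -1192.9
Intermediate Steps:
S(G) = (3 + G)/(2*G) (S(G) = (3 + G)/((2*G)) = (3 + G)*(1/(2*G)) = (3 + G)/(2*G))
-25*(S(7) + 47) = -25*((½)*(3 + 7)/7 + 47) = -25*((½)*(⅐)*10 + 47) = -25*(5/7 + 47) = -25*334/7 = -8350/7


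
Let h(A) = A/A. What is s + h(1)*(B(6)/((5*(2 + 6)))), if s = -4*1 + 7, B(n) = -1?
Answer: 119/40 ≈ 2.9750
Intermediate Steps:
h(A) = 1
s = 3 (s = -4 + 7 = 3)
s + h(1)*(B(6)/((5*(2 + 6)))) = 3 + 1*(-1/(5*(2 + 6))) = 3 + 1*(-1/(5*8)) = 3 + 1*(-1/40) = 3 - 1/40 = 119/40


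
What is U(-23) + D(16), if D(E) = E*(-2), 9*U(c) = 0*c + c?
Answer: -311/9 ≈ -34.556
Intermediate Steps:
U(c) = c/9 (U(c) = (0*c + c)/9 = (0 + c)/9 = c/9)
D(E) = -2*E
U(-23) + D(16) = (⅑)*(-23) - 2*16 = -23/9 - 32 = -311/9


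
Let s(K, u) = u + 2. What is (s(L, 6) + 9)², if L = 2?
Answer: 289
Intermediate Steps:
s(K, u) = 2 + u
(s(L, 6) + 9)² = ((2 + 6) + 9)² = (8 + 9)² = 17² = 289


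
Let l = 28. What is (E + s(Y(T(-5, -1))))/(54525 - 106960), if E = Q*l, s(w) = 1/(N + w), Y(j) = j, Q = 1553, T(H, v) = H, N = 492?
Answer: -21176709/25535845 ≈ -0.82929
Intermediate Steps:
s(w) = 1/(492 + w)
E = 43484 (E = 1553*28 = 43484)
(E + s(Y(T(-5, -1))))/(54525 - 106960) = (43484 + 1/(492 - 5))/(54525 - 106960) = (43484 + 1/487)/(-52435) = (43484 + 1/487)*(-1/52435) = (21176709/487)*(-1/52435) = -21176709/25535845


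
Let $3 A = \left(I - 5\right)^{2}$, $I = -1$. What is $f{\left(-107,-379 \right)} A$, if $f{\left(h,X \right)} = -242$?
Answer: $-2904$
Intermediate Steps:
$A = 12$ ($A = \frac{\left(-1 - 5\right)^{2}}{3} = \frac{\left(-6\right)^{2}}{3} = \frac{1}{3} \cdot 36 = 12$)
$f{\left(-107,-379 \right)} A = \left(-242\right) 12 = -2904$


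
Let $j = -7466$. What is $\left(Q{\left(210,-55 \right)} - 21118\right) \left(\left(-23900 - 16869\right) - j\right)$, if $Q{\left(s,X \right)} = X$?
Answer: $705124419$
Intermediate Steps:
$\left(Q{\left(210,-55 \right)} - 21118\right) \left(\left(-23900 - 16869\right) - j\right) = \left(-55 - 21118\right) \left(\left(-23900 - 16869\right) - -7466\right) = - 21173 \left(-40769 + 7466\right) = \left(-21173\right) \left(-33303\right) = 705124419$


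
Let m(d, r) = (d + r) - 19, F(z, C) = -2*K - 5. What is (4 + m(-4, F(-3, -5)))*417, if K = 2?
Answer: -11676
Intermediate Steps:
F(z, C) = -9 (F(z, C) = -2*2 - 5 = -4 - 5 = -9)
m(d, r) = -19 + d + r
(4 + m(-4, F(-3, -5)))*417 = (4 + (-19 - 4 - 9))*417 = (4 - 32)*417 = -28*417 = -11676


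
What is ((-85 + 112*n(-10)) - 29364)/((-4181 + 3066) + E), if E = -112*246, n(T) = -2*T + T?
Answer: 28329/28667 ≈ 0.98821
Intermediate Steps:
n(T) = -T
E = -27552
((-85 + 112*n(-10)) - 29364)/((-4181 + 3066) + E) = ((-85 + 112*(-1*(-10))) - 29364)/((-4181 + 3066) - 27552) = ((-85 + 112*10) - 29364)/(-1115 - 27552) = ((-85 + 1120) - 29364)/(-28667) = (1035 - 29364)*(-1/28667) = -28329*(-1/28667) = 28329/28667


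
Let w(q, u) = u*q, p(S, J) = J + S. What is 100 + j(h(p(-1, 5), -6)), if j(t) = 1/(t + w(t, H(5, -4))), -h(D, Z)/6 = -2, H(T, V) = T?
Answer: 7201/72 ≈ 100.01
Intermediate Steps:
h(D, Z) = 12 (h(D, Z) = -6*(-2) = 12)
w(q, u) = q*u
j(t) = 1/(6*t) (j(t) = 1/(t + t*5) = 1/(t + 5*t) = 1/(6*t))
100 + j(h(p(-1, 5), -6)) = 100 + (1/6)/12 = 100 + (1/6)*(1/12) = 100 + 1/72 = 7201/72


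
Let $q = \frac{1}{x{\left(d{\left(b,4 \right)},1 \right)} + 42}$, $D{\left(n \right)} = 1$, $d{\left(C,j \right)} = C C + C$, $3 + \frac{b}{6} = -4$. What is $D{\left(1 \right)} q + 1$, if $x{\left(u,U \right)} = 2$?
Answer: $\frac{45}{44} \approx 1.0227$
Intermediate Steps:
$b = -42$ ($b = -18 + 6 \left(-4\right) = -18 - 24 = -42$)
$d{\left(C,j \right)} = C + C^{2}$ ($d{\left(C,j \right)} = C^{2} + C = C + C^{2}$)
$q = \frac{1}{44}$ ($q = \frac{1}{2 + 42} = \frac{1}{44} \approx 0.022727$)
$D{\left(1 \right)} q + 1 = 1 \cdot \frac{1}{44} + 1 = \frac{1}{44} + 1 = \frac{45}{44}$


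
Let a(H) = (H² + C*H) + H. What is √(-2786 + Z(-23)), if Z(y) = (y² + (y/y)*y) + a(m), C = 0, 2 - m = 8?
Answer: 15*I*√10 ≈ 47.434*I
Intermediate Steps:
m = -6 (m = 2 - 1*8 = 2 - 8 = -6)
a(H) = H + H² (a(H) = (H² + 0*H) + H = (H² + 0) + H = H² + H = H + H²)
Z(y) = 30 + y + y² (Z(y) = (y² + (y/y)*y) - 6*(1 - 6) = (y² + 1*y) - 6*(-5) = (y² + y) + 30 = (y + y²) + 30 = 30 + y + y²)
√(-2786 + Z(-23)) = √(-2786 + (30 - 23 + (-23)²)) = √(-2786 + (30 - 23 + 529)) = √(-2786 + 536) = √(-2250) = 15*I*√10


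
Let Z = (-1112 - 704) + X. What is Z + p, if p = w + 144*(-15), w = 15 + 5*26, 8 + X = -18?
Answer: -3857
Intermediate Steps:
X = -26 (X = -8 - 18 = -26)
w = 145 (w = 15 + 130 = 145)
p = -2015 (p = 145 + 144*(-15) = 145 - 2160 = -2015)
Z = -1842 (Z = (-1112 - 704) - 26 = -1816 - 26 = -1842)
Z + p = -1842 - 2015 = -3857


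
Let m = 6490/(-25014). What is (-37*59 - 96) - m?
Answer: -2590928/1137 ≈ -2278.7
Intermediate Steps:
m = -295/1137 (m = 6490*(-1/25014) = -295/1137 ≈ -0.25945)
(-37*59 - 96) - m = (-37*59 - 96) - 1*(-295/1137) = (-2183 - 96) + 295/1137 = -2279 + 295/1137 = -2590928/1137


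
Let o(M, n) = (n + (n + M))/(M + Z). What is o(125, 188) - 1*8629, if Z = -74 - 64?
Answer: -112678/13 ≈ -8667.5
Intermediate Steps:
Z = -138
o(M, n) = (M + 2*n)/(-138 + M) (o(M, n) = (n + (n + M))/(M - 138) = (n + (M + n))/(-138 + M) = (M + 2*n)/(-138 + M))
o(125, 188) - 1*8629 = (125 + 2*188)/(-138 + 125) - 1*8629 = (125 + 376)/(-13) - 8629 = -1/13*501 - 8629 = -501/13 - 8629 = -112678/13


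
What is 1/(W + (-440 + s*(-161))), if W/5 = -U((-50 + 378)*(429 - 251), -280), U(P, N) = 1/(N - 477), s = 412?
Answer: -757/50546399 ≈ -1.4976e-5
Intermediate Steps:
U(P, N) = 1/(-477 + N)
W = 5/757 (W = 5*(-1/(-477 - 280)) = 5*(-1/(-757)) = 5*(-1*(-1/757)) = 5*(1/757) = 5/757 ≈ 0.0066050)
1/(W + (-440 + s*(-161))) = 1/(5/757 + (-440 + 412*(-161))) = 1/(5/757 + (-440 - 66332)) = 1/(5/757 - 66772) = 1/(-50546399/757) = -757/50546399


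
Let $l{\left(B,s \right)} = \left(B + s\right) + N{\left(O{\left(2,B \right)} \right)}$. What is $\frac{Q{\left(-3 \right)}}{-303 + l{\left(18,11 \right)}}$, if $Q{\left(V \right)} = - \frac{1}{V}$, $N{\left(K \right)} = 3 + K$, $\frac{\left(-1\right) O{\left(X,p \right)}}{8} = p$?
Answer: $- \frac{1}{1245} \approx -0.00080321$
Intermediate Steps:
$O{\left(X,p \right)} = - 8 p$
$l{\left(B,s \right)} = 3 + s - 7 B$ ($l{\left(B,s \right)} = \left(B + s\right) - \left(-3 + 8 B\right) = 3 + s - 7 B$)
$\frac{Q{\left(-3 \right)}}{-303 + l{\left(18,11 \right)}} = \frac{\left(-1\right) \frac{1}{-3}}{-303 + \left(3 + 11 - 126\right)} = \frac{\left(-1\right) \left(- \frac{1}{3}\right)}{-303 + \left(3 + 11 - 126\right)} = \frac{1}{-303 - 112} \cdot \frac{1}{3} = \frac{1}{-415} \cdot \frac{1}{3} = \left(- \frac{1}{415}\right) \frac{1}{3} = - \frac{1}{1245}$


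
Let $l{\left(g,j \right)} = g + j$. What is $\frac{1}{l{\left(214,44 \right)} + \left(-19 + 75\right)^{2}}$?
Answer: $\frac{1}{3394} \approx 0.00029464$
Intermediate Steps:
$\frac{1}{l{\left(214,44 \right)} + \left(-19 + 75\right)^{2}} = \frac{1}{\left(214 + 44\right) + \left(-19 + 75\right)^{2}} = \frac{1}{258 + 56^{2}} = \frac{1}{258 + 3136} = \frac{1}{3394}$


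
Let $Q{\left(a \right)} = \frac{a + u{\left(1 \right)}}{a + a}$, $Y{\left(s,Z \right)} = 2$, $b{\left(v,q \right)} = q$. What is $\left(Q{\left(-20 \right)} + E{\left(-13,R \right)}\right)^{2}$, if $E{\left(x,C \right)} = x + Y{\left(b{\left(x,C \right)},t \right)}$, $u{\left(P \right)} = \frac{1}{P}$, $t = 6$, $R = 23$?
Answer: $\frac{177241}{1600} \approx 110.78$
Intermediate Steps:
$E{\left(x,C \right)} = 2 + x$ ($E{\left(x,C \right)} = x + 2 = 2 + x$)
$Q{\left(a \right)} = \frac{1 + a}{2 a}$ ($Q{\left(a \right)} = \frac{a + 1^{-1}}{a + a} = \frac{a + 1}{2 a} = \left(1 + a\right) \frac{1}{2 a} = \frac{1 + a}{2 a}$)
$\left(Q{\left(-20 \right)} + E{\left(-13,R \right)}\right)^{2} = \left(\frac{1 - 20}{2 \left(-20\right)} + \left(2 - 13\right)\right)^{2} = \left(\frac{1}{2} \left(- \frac{1}{20}\right) \left(-19\right) - 11\right)^{2} = \left(\frac{19}{40} - 11\right)^{2} = \left(- \frac{421}{40}\right)^{2} = \frac{177241}{1600}$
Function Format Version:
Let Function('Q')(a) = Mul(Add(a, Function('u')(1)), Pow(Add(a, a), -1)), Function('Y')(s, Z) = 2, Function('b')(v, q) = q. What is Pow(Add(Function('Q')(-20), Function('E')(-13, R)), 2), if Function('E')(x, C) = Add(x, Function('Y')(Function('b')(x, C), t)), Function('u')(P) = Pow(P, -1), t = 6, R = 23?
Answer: Rational(177241, 1600) ≈ 110.78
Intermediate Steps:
Function('E')(x, C) = Add(2, x) (Function('E')(x, C) = Add(x, 2) = Add(2, x))
Function('Q')(a) = Mul(Rational(1, 2), Pow(a, -1), Add(1, a)) (Function('Q')(a) = Mul(Add(a, Pow(1, -1)), Pow(Add(a, a), -1)) = Mul(Add(a, 1), Pow(Mul(2, a), -1)) = Mul(Add(1, a), Mul(Rational(1, 2), Pow(a, -1))) = Mul(Rational(1, 2), Pow(a, -1), Add(1, a)))
Pow(Add(Function('Q')(-20), Function('E')(-13, R)), 2) = Pow(Add(Mul(Rational(1, 2), Pow(-20, -1), Add(1, -20)), Add(2, -13)), 2) = Pow(Add(Mul(Rational(1, 2), Rational(-1, 20), -19), -11), 2) = Pow(Add(Rational(19, 40), -11), 2) = Pow(Rational(-421, 40), 2) = Rational(177241, 1600)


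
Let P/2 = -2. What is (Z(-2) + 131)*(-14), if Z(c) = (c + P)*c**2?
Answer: -1498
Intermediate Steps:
P = -4 (P = 2*(-2) = -4)
Z(c) = c**2*(-4 + c) (Z(c) = (c - 4)*c**2 = (-4 + c)*c**2 = c**2*(-4 + c))
(Z(-2) + 131)*(-14) = ((-2)**2*(-4 - 2) + 131)*(-14) = (4*(-6) + 131)*(-14) = (-24 + 131)*(-14) = 107*(-14) = -1498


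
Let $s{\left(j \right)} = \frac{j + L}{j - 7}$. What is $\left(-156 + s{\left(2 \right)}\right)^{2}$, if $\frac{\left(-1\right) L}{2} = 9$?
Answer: $\frac{583696}{25} \approx 23348.0$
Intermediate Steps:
$L = -18$ ($L = \left(-2\right) 9 = -18$)
$s{\left(j \right)} = \frac{-18 + j}{-7 + j}$ ($s{\left(j \right)} = \frac{j - 18}{j - 7} = \frac{-18 + j}{-7 + j}$)
$\left(-156 + s{\left(2 \right)}\right)^{2} = \left(-156 + \frac{-18 + 2}{-7 + 2}\right)^{2} = \left(-156 + \frac{1}{-5} \left(-16\right)\right)^{2} = \left(-156 - - \frac{16}{5}\right)^{2} = \left(-156 + \frac{16}{5}\right)^{2} = \left(- \frac{764}{5}\right)^{2} = \frac{583696}{25}$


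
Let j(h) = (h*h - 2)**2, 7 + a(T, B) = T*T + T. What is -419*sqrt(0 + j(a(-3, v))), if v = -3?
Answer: -419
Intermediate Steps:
a(T, B) = -7 + T + T**2 (a(T, B) = -7 + (T*T + T) = -7 + (T**2 + T) = -7 + (T + T**2) = -7 + T + T**2)
j(h) = (-2 + h**2)**2 (j(h) = (h**2 - 2)**2 = (-2 + h**2)**2)
-419*sqrt(0 + j(a(-3, v))) = -419*sqrt(0 + (-2 + (-7 - 3 + (-3)**2)**2)**2) = -419*sqrt(0 + (-2 + (-7 - 3 + 9)**2)**2) = -419*sqrt(0 + (-2 + (-1)**2)**2) = -419*sqrt(0 + (-2 + 1)**2) = -419*sqrt(0 + (-1)**2) = -419*sqrt(0 + 1) = -419*sqrt(1) = -419*1 = -419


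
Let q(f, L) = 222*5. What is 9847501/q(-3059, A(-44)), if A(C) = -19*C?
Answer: 9847501/1110 ≈ 8871.6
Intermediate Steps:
q(f, L) = 1110
9847501/q(-3059, A(-44)) = 9847501/1110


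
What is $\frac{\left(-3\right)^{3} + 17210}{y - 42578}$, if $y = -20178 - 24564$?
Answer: $- \frac{17183}{87320} \approx -0.19678$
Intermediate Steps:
$y = -44742$ ($y = -20178 - 24564 = -44742$)
$\frac{\left(-3\right)^{3} + 17210}{y - 42578} = \frac{\left(-3\right)^{3} + 17210}{-44742 - 42578} = \frac{-27 + 17210}{-87320} = 17183 \left(- \frac{1}{87320}\right) = - \frac{17183}{87320}$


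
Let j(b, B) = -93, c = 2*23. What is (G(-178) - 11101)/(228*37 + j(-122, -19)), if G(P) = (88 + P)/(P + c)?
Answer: -244207/183546 ≈ -1.3305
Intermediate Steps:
c = 46
G(P) = (88 + P)/(46 + P) (G(P) = (88 + P)/(P + 46) = (88 + P)/(46 + P))
(G(-178) - 11101)/(228*37 + j(-122, -19)) = ((88 - 178)/(46 - 178) - 11101)/(228*37 - 93) = (-90/(-132) - 11101)/(8436 - 93) = (-1/132*(-90) - 11101)/8343 = (15/22 - 11101)*(1/8343) = -244207/22*1/8343 = -244207/183546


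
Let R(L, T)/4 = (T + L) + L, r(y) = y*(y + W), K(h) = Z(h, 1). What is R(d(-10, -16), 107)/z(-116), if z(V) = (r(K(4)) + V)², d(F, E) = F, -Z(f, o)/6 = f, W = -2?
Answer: 87/64516 ≈ 0.0013485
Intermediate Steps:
Z(f, o) = -6*f
K(h) = -6*h
r(y) = y*(-2 + y) (r(y) = y*(y - 2) = y*(-2 + y))
R(L, T) = 4*T + 8*L (R(L, T) = 4*((T + L) + L) = 4*((L + T) + L) = 4*(T + 2*L) = 4*T + 8*L)
z(V) = (624 + V)² (z(V) = ((-6*4)*(-2 - 6*4) + V)² = (-24*(-2 - 24) + V)² = (-24*(-26) + V)² = (624 + V)²)
R(d(-10, -16), 107)/z(-116) = (4*107 + 8*(-10))/((624 - 116)²) = (428 - 80)/(508²) = 348/258064 = 348*(1/258064) = 87/64516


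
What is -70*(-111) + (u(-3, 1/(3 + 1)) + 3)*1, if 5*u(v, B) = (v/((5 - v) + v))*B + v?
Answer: 777237/100 ≈ 7772.4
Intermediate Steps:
u(v, B) = v/5 + B*v/25 (u(v, B) = ((v/((5 - v) + v))*B + v)/5 = ((v/5)*B + v)/5 = (B*v/5 + v)/5 = (v + B*v/5)/5 = v/5 + B*v/25)
-70*(-111) + (u(-3, 1/(3 + 1)) + 3)*1 = -70*(-111) + ((1/25)*(-3)*(5 + 1/(3 + 1)) + 3)*1 = 7770 + ((1/25)*(-3)*(5 + 1/4) + 3)*1 = 7770 + ((1/25)*(-3)*(21/4) + 3)*1 = 7770 + (-63/100 + 3)*1 = 7770 + (237/100)*1 = 7770 + 237/100 = 777237/100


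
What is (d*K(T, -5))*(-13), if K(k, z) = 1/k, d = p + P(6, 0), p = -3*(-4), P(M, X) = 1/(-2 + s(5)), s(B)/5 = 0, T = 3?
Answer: -299/6 ≈ -49.833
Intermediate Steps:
s(B) = 0 (s(B) = 5*0 = 0)
P(M, X) = -1/2 (P(M, X) = 1/(-2 + 0) = 1/(-2) = -1/2)
p = 12
d = 23/2 (d = 12 - 1/2 = 23/2 ≈ 11.500)
(d*K(T, -5))*(-13) = ((23/2)/3)*(-13) = ((23/2)*(1/3))*(-13) = (23/6)*(-13) = -299/6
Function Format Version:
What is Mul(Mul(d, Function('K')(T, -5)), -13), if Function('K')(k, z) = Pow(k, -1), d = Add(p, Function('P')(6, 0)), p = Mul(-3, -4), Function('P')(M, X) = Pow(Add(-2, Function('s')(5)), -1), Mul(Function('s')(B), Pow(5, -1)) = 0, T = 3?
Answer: Rational(-299, 6) ≈ -49.833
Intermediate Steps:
Function('s')(B) = 0 (Function('s')(B) = Mul(5, 0) = 0)
Function('P')(M, X) = Rational(-1, 2) (Function('P')(M, X) = Pow(Add(-2, 0), -1) = Pow(-2, -1) = Rational(-1, 2))
p = 12
d = Rational(23, 2) (d = Add(12, Rational(-1, 2)) = Rational(23, 2) ≈ 11.500)
Mul(Mul(d, Function('K')(T, -5)), -13) = Mul(Mul(Rational(23, 2), Pow(3, -1)), -13) = Mul(Mul(Rational(23, 2), Rational(1, 3)), -13) = Mul(Rational(23, 6), -13) = Rational(-299, 6)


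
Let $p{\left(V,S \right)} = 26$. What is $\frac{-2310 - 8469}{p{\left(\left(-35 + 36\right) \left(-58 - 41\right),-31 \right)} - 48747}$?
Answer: $\frac{10779}{48721} \approx 0.22124$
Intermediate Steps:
$\frac{-2310 - 8469}{p{\left(\left(-35 + 36\right) \left(-58 - 41\right),-31 \right)} - 48747} = \frac{-2310 - 8469}{26 - 48747} = - \frac{10779}{-48721} = \left(-10779\right) \left(- \frac{1}{48721}\right) = \frac{10779}{48721}$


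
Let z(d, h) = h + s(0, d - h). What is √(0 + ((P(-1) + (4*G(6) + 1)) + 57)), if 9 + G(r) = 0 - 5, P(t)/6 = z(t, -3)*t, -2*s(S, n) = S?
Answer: 2*√5 ≈ 4.4721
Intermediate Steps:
s(S, n) = -S/2
z(d, h) = h (z(d, h) = h - ½*0 = h + 0 = h)
P(t) = -18*t (P(t) = 6*(-3*t) = -18*t)
G(r) = -14 (G(r) = -9 + (0 - 5) = -9 - 5 = -14)
√(0 + ((P(-1) + (4*G(6) + 1)) + 57)) = √(0 + ((-18*(-1) + (4*(-14) + 1)) + 57)) = √(0 + ((18 + (-56 + 1)) + 57)) = √(0 + ((18 - 55) + 57)) = √(0 + (-37 + 57)) = √(0 + 20) = √20 = 2*√5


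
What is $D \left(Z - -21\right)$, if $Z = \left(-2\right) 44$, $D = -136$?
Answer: $9112$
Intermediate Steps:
$Z = -88$
$D \left(Z - -21\right) = - 136 \left(-88 - -21\right) = - 136 \left(-88 + 21\right) = \left(-136\right) \left(-67\right) = 9112$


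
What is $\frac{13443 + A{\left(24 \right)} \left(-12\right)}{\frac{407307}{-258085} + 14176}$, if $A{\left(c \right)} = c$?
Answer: $\frac{3395108175}{3658205653} \approx 0.92808$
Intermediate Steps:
$\frac{13443 + A{\left(24 \right)} \left(-12\right)}{\frac{407307}{-258085} + 14176} = \frac{13443 + 24 \left(-12\right)}{\frac{407307}{-258085} + 14176} = \frac{13443 - 288}{407307 \left(- \frac{1}{258085}\right) + 14176} = \frac{13155}{- \frac{407307}{258085} + 14176} = \frac{13155}{\frac{3658205653}{258085}} = 13155 \cdot \frac{258085}{3658205653} = \frac{3395108175}{3658205653}$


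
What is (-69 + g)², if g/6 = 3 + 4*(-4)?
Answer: 21609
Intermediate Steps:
g = -78 (g = 6*(3 + 4*(-4)) = 6*(3 - 16) = 6*(-13) = -78)
(-69 + g)² = (-69 - 78)² = (-147)² = 21609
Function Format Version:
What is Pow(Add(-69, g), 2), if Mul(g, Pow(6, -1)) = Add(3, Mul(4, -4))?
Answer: 21609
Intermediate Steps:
g = -78 (g = Mul(6, Add(3, Mul(4, -4))) = Mul(6, Add(3, -16)) = Mul(6, -13) = -78)
Pow(Add(-69, g), 2) = Pow(Add(-69, -78), 2) = Pow(-147, 2) = 21609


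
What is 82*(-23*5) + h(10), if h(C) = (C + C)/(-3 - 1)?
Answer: -9435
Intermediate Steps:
h(C) = -C/2 (h(C) = (2*C)/(-4) = (2*C)*(-1/4) = -C/2)
82*(-23*5) + h(10) = 82*(-23*5) - 1/2*10 = 82*(-115) - 5 = -9430 - 5 = -9435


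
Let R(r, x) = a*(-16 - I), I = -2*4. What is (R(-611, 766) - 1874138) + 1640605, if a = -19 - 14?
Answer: -233269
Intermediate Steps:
I = -8
a = -33
R(r, x) = 264 (R(r, x) = -33*(-16 - 1*(-8)) = -33*(-16 + 8) = -33*(-8) = 264)
(R(-611, 766) - 1874138) + 1640605 = (264 - 1874138) + 1640605 = -1873874 + 1640605 = -233269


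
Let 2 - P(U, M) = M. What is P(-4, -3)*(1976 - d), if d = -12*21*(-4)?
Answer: 4840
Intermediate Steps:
P(U, M) = 2 - M
d = 1008 (d = -252*(-4) = 1008)
P(-4, -3)*(1976 - d) = (2 - 1*(-3))*(1976 - 1*1008) = (2 + 3)*(1976 - 1008) = 5*968 = 4840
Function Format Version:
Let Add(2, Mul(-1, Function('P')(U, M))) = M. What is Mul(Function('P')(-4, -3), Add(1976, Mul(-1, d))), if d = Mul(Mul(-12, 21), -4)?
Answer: 4840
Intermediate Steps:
Function('P')(U, M) = Add(2, Mul(-1, M))
d = 1008 (d = Mul(-252, -4) = 1008)
Mul(Function('P')(-4, -3), Add(1976, Mul(-1, d))) = Mul(Add(2, Mul(-1, -3)), Add(1976, Mul(-1, 1008))) = Mul(Add(2, 3), Add(1976, -1008)) = Mul(5, 968) = 4840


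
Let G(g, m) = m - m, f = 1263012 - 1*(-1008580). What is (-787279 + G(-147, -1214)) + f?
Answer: 1484313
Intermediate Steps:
f = 2271592 (f = 1263012 + 1008580 = 2271592)
G(g, m) = 0
(-787279 + G(-147, -1214)) + f = (-787279 + 0) + 2271592 = -787279 + 2271592 = 1484313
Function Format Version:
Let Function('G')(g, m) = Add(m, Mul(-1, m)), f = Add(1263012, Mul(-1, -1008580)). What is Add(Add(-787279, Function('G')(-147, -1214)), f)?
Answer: 1484313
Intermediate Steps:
f = 2271592 (f = Add(1263012, 1008580) = 2271592)
Function('G')(g, m) = 0
Add(Add(-787279, Function('G')(-147, -1214)), f) = Add(Add(-787279, 0), 2271592) = Add(-787279, 2271592) = 1484313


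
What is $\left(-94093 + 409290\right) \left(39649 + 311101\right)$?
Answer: $110555347750$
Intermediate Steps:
$\left(-94093 + 409290\right) \left(39649 + 311101\right) = 315197 \cdot 350750 = 110555347750$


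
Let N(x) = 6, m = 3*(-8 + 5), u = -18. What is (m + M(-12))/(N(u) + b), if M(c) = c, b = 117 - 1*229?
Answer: 21/106 ≈ 0.19811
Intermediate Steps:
b = -112 (b = 117 - 229 = -112)
m = -9 (m = 3*(-3) = -9)
(m + M(-12))/(N(u) + b) = (-9 - 12)/(6 - 112) = -21/(-106) = -21*(-1/106) = 21/106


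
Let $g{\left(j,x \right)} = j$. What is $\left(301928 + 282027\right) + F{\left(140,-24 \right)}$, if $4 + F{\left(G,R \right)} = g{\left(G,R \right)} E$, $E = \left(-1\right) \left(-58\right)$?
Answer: $592071$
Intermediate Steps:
$E = 58$
$F{\left(G,R \right)} = -4 + 58 G$ ($F{\left(G,R \right)} = -4 + G 58 = -4 + 58 G$)
$\left(301928 + 282027\right) + F{\left(140,-24 \right)} = \left(301928 + 282027\right) + \left(-4 + 58 \cdot 140\right) = 583955 + \left(-4 + 8120\right) = 583955 + 8116 = 592071$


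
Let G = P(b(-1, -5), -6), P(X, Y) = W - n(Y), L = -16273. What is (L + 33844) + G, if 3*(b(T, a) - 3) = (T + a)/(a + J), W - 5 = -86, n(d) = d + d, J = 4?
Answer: 17502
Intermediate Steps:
n(d) = 2*d
W = -81 (W = 5 - 86 = -81)
b(T, a) = 3 + (T + a)/(3*(4 + a)) (b(T, a) = 3 + ((T + a)/(a + 4))/3 = 3 + ((T + a)/(4 + a))/3 = 3 + (T + a)/(3*(4 + a)))
P(X, Y) = -81 - 2*Y
G = -69 (G = -81 - 2*(-6) = -81 + 12 = -69)
(L + 33844) + G = (-16273 + 33844) - 69 = 17571 - 69 = 17502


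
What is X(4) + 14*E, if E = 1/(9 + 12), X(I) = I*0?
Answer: 2/3 ≈ 0.66667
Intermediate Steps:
X(I) = 0
E = 1/21 ≈ 0.047619
X(4) + 14*E = 0 + 14*(1/21) = 0 + 2/3 = 2/3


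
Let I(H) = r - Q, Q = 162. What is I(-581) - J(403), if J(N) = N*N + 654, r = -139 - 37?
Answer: -163401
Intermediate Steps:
r = -176
I(H) = -338 (I(H) = -176 - 1*162 = -176 - 162 = -338)
J(N) = 654 + N² (J(N) = N² + 654 = 654 + N²)
I(-581) - J(403) = -338 - (654 + 403²) = -338 - (654 + 162409) = -338 - 1*163063 = -338 - 163063 = -163401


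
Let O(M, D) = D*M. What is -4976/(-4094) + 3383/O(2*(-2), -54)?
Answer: 7462409/442152 ≈ 16.877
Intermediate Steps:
-4976/(-4094) + 3383/O(2*(-2), -54) = -4976/(-4094) + 3383/((-108*(-2))) = -4976*(-1/4094) + 3383/((-54*(-4))) = 2488/2047 + 3383/216 = 7462409/442152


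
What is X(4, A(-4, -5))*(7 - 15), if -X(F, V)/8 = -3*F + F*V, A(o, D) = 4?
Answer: 256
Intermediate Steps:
X(F, V) = 24*F - 8*F*V (X(F, V) = -8*(-3*F + F*V) = 24*F - 8*F*V)
X(4, A(-4, -5))*(7 - 15) = (8*4*(3 - 1*4))*(7 - 15) = (8*4*(3 - 4))*(-8) = (8*4*(-1))*(-8) = -32*(-8) = 256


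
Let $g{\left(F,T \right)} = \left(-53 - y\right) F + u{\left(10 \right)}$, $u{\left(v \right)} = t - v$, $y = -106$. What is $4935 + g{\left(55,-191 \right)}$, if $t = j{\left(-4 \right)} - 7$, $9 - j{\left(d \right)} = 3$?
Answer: $7839$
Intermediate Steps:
$j{\left(d \right)} = 6$ ($j{\left(d \right)} = 9 - 3 = 6$)
$t = -1$ ($t = 6 - 7 = -1$)
$u{\left(v \right)} = -1 - v$
$g{\left(F,T \right)} = -11 + 53 F$ ($g{\left(F,T \right)} = \left(-53 - -106\right) F - 11 = \left(-53 + 106\right) F - 11 = 53 F - 11 = -11 + 53 F$)
$4935 + g{\left(55,-191 \right)} = 4935 + \left(-11 + 53 \cdot 55\right) = 4935 + \left(-11 + 2915\right) = 4935 + 2904 = 7839$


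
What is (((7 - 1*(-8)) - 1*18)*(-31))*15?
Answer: 1395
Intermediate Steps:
(((7 - 1*(-8)) - 1*18)*(-31))*15 = (((7 + 8) - 18)*(-31))*15 = ((15 - 18)*(-31))*15 = -3*(-31)*15 = 93*15 = 1395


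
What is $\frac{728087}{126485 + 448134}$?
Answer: $\frac{728087}{574619} \approx 1.2671$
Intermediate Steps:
$\frac{728087}{126485 + 448134} = \frac{728087}{574619}$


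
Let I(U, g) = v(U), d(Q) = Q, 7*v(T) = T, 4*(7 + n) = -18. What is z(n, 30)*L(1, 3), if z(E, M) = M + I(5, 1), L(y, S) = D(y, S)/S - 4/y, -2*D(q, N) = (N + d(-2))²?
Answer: -5375/42 ≈ -127.98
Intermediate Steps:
n = -23/2 (n = -7 + (¼)*(-18) = -7 - 9/2 = -23/2 ≈ -11.500)
v(T) = T/7
D(q, N) = -(-2 + N)²/2 (D(q, N) = -(N - 2)²/2 = -(-2 + N)²/2)
I(U, g) = U/7
L(y, S) = -4/y - (-2 + S)²/(2*S) (L(y, S) = (-(-2 + S)²/2)/S - 4/y = -(-2 + S)²/(2*S) - 4/y = -4/y - (-2 + S)²/(2*S))
z(E, M) = 5/7 + M (z(E, M) = M + (⅐)*5 = M + 5/7 = 5/7 + M)
z(n, 30)*L(1, 3) = (5/7 + 30)*(-4/1 - ½*(-2 + 3)²/3) = 215*(-4*1 - ½*⅓*1²)/7 = 215*(-4 - ½*⅓*1)/7 = 215*(-4 - ⅙)/7 = (215/7)*(-25/6) = -5375/42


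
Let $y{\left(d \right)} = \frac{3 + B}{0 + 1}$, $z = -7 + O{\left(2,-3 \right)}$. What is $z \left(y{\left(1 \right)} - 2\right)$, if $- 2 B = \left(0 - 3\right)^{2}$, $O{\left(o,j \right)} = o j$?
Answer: $\frac{91}{2} \approx 45.5$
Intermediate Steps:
$O{\left(o,j \right)} = j o$
$B = - \frac{9}{2}$ ($B = - \frac{\left(0 - 3\right)^{2}}{2} = - \frac{\left(-3\right)^{2}}{2} = \left(- \frac{1}{2}\right) 9 = - \frac{9}{2} \approx -4.5$)
$z = -13$ ($z = -7 - 6 = -13$)
$y{\left(d \right)} = - \frac{3}{2}$ ($y{\left(d \right)} = \frac{3 - \frac{9}{2}}{0 + 1} = - \frac{3}{2 \cdot 1} = \left(- \frac{3}{2}\right) 1 = - \frac{3}{2}$)
$z \left(y{\left(1 \right)} - 2\right) = - 13 \left(- \frac{3}{2} - 2\right) = \left(-13\right) \left(- \frac{7}{2}\right) = \frac{91}{2}$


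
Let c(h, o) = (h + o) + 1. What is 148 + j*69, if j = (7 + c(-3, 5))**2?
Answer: 7048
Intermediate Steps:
c(h, o) = 1 + h + o
j = 100 (j = (7 + (1 - 3 + 5))**2 = (7 + 3)**2 = 10**2 = 100)
148 + j*69 = 148 + 100*69 = 148 + 6900 = 7048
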